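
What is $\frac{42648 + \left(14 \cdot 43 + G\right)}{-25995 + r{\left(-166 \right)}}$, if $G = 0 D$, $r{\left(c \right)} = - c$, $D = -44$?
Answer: $- \frac{43250}{25829} \approx -1.6745$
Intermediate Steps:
$G = 0$ ($G = 0 \left(-44\right) = 0$)
$\frac{42648 + \left(14 \cdot 43 + G\right)}{-25995 + r{\left(-166 \right)}} = \frac{42648 + \left(14 \cdot 43 + 0\right)}{-25995 - -166} = \frac{42648 + \left(602 + 0\right)}{-25995 + 166} = \frac{42648 + 602}{-25829} = 43250 \left(- \frac{1}{25829}\right) = - \frac{43250}{25829}$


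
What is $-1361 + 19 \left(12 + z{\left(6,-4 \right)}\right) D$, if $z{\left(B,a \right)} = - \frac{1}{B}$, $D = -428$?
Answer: $- \frac{292769}{3} \approx -97590.0$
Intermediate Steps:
$-1361 + 19 \left(12 + z{\left(6,-4 \right)}\right) D = -1361 + 19 \left(12 - \frac{1}{6}\right) \left(-428\right) = -1361 + 19 \cdot \frac{71}{6} \left(-428\right) = -1361 + \frac{1349}{6} \left(-428\right) = -1361 - \frac{288686}{3} = - \frac{292769}{3}$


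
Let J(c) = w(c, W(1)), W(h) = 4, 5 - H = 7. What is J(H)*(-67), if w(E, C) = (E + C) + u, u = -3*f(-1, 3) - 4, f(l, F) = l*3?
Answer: -469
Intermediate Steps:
f(l, F) = 3*l
H = -2 (H = 5 - 1*7 = 5 - 7 = -2)
u = 5 (u = -9*(-1) - 4 = -3*(-3) - 4 = 9 - 4 = 5)
w(E, C) = 5 + C + E (w(E, C) = (E + C) + 5 = (C + E) + 5 = 5 + C + E)
J(c) = 9 + c (J(c) = 5 + 4 + c = 9 + c)
J(H)*(-67) = (9 - 2)*(-67) = 7*(-67) = -469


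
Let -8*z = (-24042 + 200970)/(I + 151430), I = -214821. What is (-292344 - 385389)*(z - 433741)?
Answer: 18634440718254795/63391 ≈ 2.9396e+11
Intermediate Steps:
z = 22116/63391 (z = -(-24042 + 200970)/(8*(-214821 + 151430)) = -22116/(-63391) = -22116*(-1)/63391 = -⅛*(-176928/63391) = 22116/63391 ≈ 0.34888)
(-292344 - 385389)*(z - 433741) = (-292344 - 385389)*(22116/63391 - 433741) = -677733*(-27495253615/63391) = 18634440718254795/63391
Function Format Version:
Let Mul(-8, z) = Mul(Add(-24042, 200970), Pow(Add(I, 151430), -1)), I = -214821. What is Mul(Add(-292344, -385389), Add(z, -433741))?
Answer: Rational(18634440718254795, 63391) ≈ 2.9396e+11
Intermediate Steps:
z = Rational(22116, 63391) (z = Mul(Rational(-1, 8), Mul(Add(-24042, 200970), Pow(Add(-214821, 151430), -1))) = Mul(Rational(-1, 8), Mul(176928, Pow(-63391, -1))) = Mul(Rational(-1, 8), Mul(176928, Rational(-1, 63391))) = Mul(Rational(-1, 8), Rational(-176928, 63391)) = Rational(22116, 63391) ≈ 0.34888)
Mul(Add(-292344, -385389), Add(z, -433741)) = Mul(Add(-292344, -385389), Add(Rational(22116, 63391), -433741)) = Mul(-677733, Rational(-27495253615, 63391)) = Rational(18634440718254795, 63391)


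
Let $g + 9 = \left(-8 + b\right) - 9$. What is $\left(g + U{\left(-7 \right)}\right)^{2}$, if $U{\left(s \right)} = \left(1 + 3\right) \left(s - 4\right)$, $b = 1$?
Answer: $4761$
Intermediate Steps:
$U{\left(s \right)} = -16 + 4 s$ ($U{\left(s \right)} = 4 \left(-4 + s\right) = -16 + 4 s$)
$g = -25$ ($g = -9 + \left(\left(-8 + 1\right) - 9\right) = -9 - 16 = -25$)
$\left(g + U{\left(-7 \right)}\right)^{2} = \left(-25 + \left(-16 + 4 \left(-7\right)\right)\right)^{2} = \left(-25 - 44\right)^{2} = \left(-69\right)^{2} = 4761$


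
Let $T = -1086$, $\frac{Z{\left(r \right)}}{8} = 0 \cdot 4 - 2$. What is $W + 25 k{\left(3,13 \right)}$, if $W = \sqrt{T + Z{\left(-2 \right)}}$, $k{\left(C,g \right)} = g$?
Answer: $325 + i \sqrt{1102} \approx 325.0 + 33.196 i$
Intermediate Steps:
$Z{\left(r \right)} = -16$ ($Z{\left(r \right)} = 8 \left(0 \cdot 4 - 2\right) = 8 \left(0 - 2\right) = 8 \left(-2\right) = -16$)
$W = i \sqrt{1102}$ ($W = \sqrt{-1086 - 16} = \sqrt{-1102} = i \sqrt{1102} \approx 33.196 i$)
$W + 25 k{\left(3,13 \right)} = i \sqrt{1102} + 25 \cdot 13 = i \sqrt{1102} + 325 = 325 + i \sqrt{1102}$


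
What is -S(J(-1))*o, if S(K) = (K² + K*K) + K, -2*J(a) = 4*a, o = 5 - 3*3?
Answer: 40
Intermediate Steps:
o = -4 (o = 5 - 9 = -4)
J(a) = -2*a
S(K) = K + 2*K² (S(K) = (K² + K²) + K = 2*K² + K = K + 2*K²)
-S(J(-1))*o = -(-2*(-1))*(1 + 2*(-2*(-1)))*(-4) = -2*(1 + 2*2)*(-4) = -2*(1 + 4)*(-4) = -2*5*(-4) = -10*(-4) = -1*(-40) = 40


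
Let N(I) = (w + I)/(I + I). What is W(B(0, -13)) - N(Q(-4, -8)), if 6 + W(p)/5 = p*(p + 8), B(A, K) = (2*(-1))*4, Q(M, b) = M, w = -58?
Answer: -151/4 ≈ -37.750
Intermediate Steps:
B(A, K) = -8 (B(A, K) = -2*4 = -8)
N(I) = (-58 + I)/(2*I) (N(I) = (-58 + I)/(I + I) = (-58 + I)/((2*I)) = (-58 + I)*(1/(2*I)) = (-58 + I)/(2*I))
W(p) = -30 + 5*p*(8 + p) (W(p) = -30 + 5*(p*(p + 8)) = -30 + 5*(p*(8 + p)) = -30 + 5*p*(8 + p))
W(B(0, -13)) - N(Q(-4, -8)) = (-30 + 5*(-8)**2 + 40*(-8)) - (-58 - 4)/(2*(-4)) = (-30 + 5*64 - 320) - (-1)*(-62)/(2*4) = (-30 + 320 - 320) - 1*31/4 = -30 - 31/4 = -151/4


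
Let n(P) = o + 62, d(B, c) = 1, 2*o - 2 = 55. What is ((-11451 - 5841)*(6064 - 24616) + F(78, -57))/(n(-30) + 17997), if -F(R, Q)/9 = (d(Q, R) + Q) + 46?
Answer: 641602548/36175 ≈ 17736.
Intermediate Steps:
o = 57/2 (o = 1 + (½)*55 = 1 + 55/2 = 57/2 ≈ 28.500)
F(R, Q) = -423 - 9*Q (F(R, Q) = -9*((1 + Q) + 46) = -9*(47 + Q) = -423 - 9*Q)
n(P) = 181/2 (n(P) = 57/2 + 62 = 181/2)
((-11451 - 5841)*(6064 - 24616) + F(78, -57))/(n(-30) + 17997) = ((-11451 - 5841)*(6064 - 24616) + (-423 - 9*(-57)))/(181/2 + 17997) = (-17292*(-18552) + (-423 + 513))/(36175/2) = (320801184 + 90)*(2/36175) = 320801274*(2/36175) = 641602548/36175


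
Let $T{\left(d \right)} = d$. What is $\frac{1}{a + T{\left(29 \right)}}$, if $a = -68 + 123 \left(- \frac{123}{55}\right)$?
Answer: $- \frac{55}{17274} \approx -0.003184$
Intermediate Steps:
$a = - \frac{18869}{55}$ ($a = -68 + 123 \left(\left(-123\right) \frac{1}{55}\right) = -68 + 123 \left(- \frac{123}{55}\right) = -68 - \frac{15129}{55} = - \frac{18869}{55} \approx -343.07$)
$\frac{1}{a + T{\left(29 \right)}} = \frac{1}{- \frac{18869}{55} + 29} = \frac{1}{- \frac{17274}{55}} = - \frac{55}{17274}$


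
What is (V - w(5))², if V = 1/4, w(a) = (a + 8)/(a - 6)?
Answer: 2809/16 ≈ 175.56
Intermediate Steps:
w(a) = (8 + a)/(-6 + a)
V = ¼ ≈ 0.25000
(V - w(5))² = (¼ - (8 + 5)/(-6 + 5))² = (¼ - 13/(-1))² = (¼ - (-1)*13)² = (¼ - 1*(-13))² = (¼ + 13)² = (53/4)² = 2809/16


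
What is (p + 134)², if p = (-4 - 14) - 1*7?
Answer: 11881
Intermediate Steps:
p = -25 (p = -18 - 7 = -25)
(p + 134)² = (-25 + 134)² = 109² = 11881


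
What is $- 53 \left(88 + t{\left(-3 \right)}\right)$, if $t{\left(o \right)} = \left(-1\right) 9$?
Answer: $-4187$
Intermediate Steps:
$t{\left(o \right)} = -9$
$- 53 \left(88 + t{\left(-3 \right)}\right) = - 53 \left(88 - 9\right) = \left(-53\right) 79 = -4187$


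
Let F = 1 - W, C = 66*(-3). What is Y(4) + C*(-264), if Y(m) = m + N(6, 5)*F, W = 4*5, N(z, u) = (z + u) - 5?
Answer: 52162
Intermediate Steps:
C = -198
N(z, u) = -5 + u + z (N(z, u) = (u + z) - 5 = -5 + u + z)
W = 20
F = -19 (F = 1 - 1*20 = 1 - 20 = -19)
Y(m) = -114 + m (Y(m) = m + (-5 + 5 + 6)*(-19) = m + 6*(-19) = m - 114 = -114 + m)
Y(4) + C*(-264) = (-114 + 4) - 198*(-264) = -110 + 52272 = 52162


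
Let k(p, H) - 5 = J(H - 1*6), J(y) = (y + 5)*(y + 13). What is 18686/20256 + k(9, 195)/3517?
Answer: 429806035/35620176 ≈ 12.066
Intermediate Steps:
J(y) = (5 + y)*(13 + y)
k(p, H) = -38 + (-6 + H)**2 + 18*H (k(p, H) = 5 + (65 + (H - 1*6)**2 + 18*(H - 1*6)) = 5 + (65 + (H - 6)**2 + 18*(H - 6)) = 5 + (65 + (-6 + H)**2 + 18*(-6 + H)) = 5 + (65 + (-6 + H)**2 + (-108 + 18*H)) = 5 + (-43 + (-6 + H)**2 + 18*H) = -38 + (-6 + H)**2 + 18*H)
18686/20256 + k(9, 195)/3517 = 18686/20256 + (-2 + 195**2 + 6*195)/3517 = 18686*(1/20256) + (-2 + 38025 + 1170)*(1/3517) = 9343/10128 + 39193*(1/3517) = 9343/10128 + 39193/3517 = 429806035/35620176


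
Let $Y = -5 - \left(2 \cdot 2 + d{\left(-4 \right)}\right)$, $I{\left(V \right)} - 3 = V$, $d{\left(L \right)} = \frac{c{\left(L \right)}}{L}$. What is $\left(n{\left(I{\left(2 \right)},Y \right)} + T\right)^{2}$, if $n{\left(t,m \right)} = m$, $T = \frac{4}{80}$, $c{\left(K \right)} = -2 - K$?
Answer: $\frac{28561}{400} \approx 71.402$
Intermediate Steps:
$d{\left(L \right)} = \frac{-2 - L}{L}$
$I{\left(V \right)} = 3 + V$
$Y = - \frac{17}{2}$ ($Y = -5 - \left(2 \cdot 2 + \frac{-2 - -4}{-4}\right) = -5 - \left(4 - \frac{-2 + 4}{4}\right) = -5 - \left(4 - \frac{1}{2}\right) = -5 - \frac{7}{2} = - \frac{17}{2} \approx -8.5$)
$T = \frac{1}{20}$ ($T = 4 \cdot \frac{1}{80} = \frac{1}{20} \approx 0.05$)
$\left(n{\left(I{\left(2 \right)},Y \right)} + T\right)^{2} = \left(- \frac{17}{2} + \frac{1}{20}\right)^{2} = \left(- \frac{169}{20}\right)^{2} = \frac{28561}{400}$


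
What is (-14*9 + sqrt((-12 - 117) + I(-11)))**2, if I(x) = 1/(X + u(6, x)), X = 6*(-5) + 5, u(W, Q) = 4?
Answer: (2646 - I*sqrt(56910))**2/441 ≈ 15747.0 - 2862.7*I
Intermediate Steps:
X = -25 (X = -30 + 5 = -25)
I(x) = -1/21 (I(x) = 1/(-25 + 4) = 1/(-21) = -1/21)
(-14*9 + sqrt((-12 - 117) + I(-11)))**2 = (-14*9 + sqrt((-12 - 117) - 1/21))**2 = (-126 + sqrt(-129 - 1/21))**2 = (-126 + sqrt(-2710/21))**2 = (-126 + I*sqrt(56910)/21)**2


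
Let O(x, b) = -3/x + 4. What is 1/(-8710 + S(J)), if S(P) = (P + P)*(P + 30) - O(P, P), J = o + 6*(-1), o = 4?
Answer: -2/17655 ≈ -0.00011328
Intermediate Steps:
O(x, b) = 4 - 3/x
J = -2 (J = 4 + 6*(-1) = 4 - 6 = -2)
S(P) = -4 + 3/P + 2*P*(30 + P) (S(P) = (P + P)*(P + 30) - (4 - 3/P) = (2*P)*(30 + P) + (-4 + 3/P) = 2*P*(30 + P) + (-4 + 3/P) = -4 + 3/P + 2*P*(30 + P))
1/(-8710 + S(J)) = 1/(-8710 + (-4 + 2*(-2)² + 3/(-2) + 60*(-2))) = 1/(-8710 + (-4 + 2*4 + 3*(-½) - 120)) = 1/(-8710 + (-4 + 8 - 3/2 - 120)) = 1/(-8710 - 235/2) = 1/(-17655/2) = -2/17655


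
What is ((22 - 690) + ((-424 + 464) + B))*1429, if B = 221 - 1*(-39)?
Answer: -525872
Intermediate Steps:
B = 260 (B = 221 + 39 = 260)
((22 - 690) + ((-424 + 464) + B))*1429 = ((22 - 690) + ((-424 + 464) + 260))*1429 = (-668 + (40 + 260))*1429 = (-668 + 300)*1429 = -368*1429 = -525872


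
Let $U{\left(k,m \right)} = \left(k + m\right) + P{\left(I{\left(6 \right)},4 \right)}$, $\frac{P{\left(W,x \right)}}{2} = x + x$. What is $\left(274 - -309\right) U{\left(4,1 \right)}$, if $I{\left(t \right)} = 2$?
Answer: $12243$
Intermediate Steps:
$P{\left(W,x \right)} = 4 x$ ($P{\left(W,x \right)} = 2 \left(x + x\right) = 2 \cdot 2 x = 4 x$)
$U{\left(k,m \right)} = 16 + k + m$ ($U{\left(k,m \right)} = \left(k + m\right) + 4 \cdot 4 = \left(k + m\right) + 16 = 16 + k + m$)
$\left(274 - -309\right) U{\left(4,1 \right)} = \left(274 - -309\right) \left(16 + 4 + 1\right) = \left(274 + 309\right) 21 = 583 \cdot 21 = 12243$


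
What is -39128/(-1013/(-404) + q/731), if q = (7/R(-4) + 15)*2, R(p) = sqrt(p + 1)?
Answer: -26090664049467168/1699356130723 - 65357554341632*I*sqrt(3)/1699356130723 ≈ -15353.0 - 66.615*I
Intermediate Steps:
R(p) = sqrt(1 + p)
q = 30 - 14*I*sqrt(3)/3 (q = (7/(sqrt(1 - 4)) + 15)*2 = (7/(sqrt(-3)) + 15)*2 = (7/((I*sqrt(3))) + 15)*2 = (7*(-I*sqrt(3)/3) + 15)*2 = (-7*I*sqrt(3)/3 + 15)*2 = (15 - 7*I*sqrt(3)/3)*2 = 30 - 14*I*sqrt(3)/3 ≈ 30.0 - 8.0829*I)
-39128/(-1013/(-404) + q/731) = -39128/(-1013/(-404) + (30 - 14*I*sqrt(3)/3)/731) = -39128/(-1013*(-1/404) + (30 - 14*I*sqrt(3)/3)*(1/731)) = -39128/(1013/404 + (30/731 - 14*I*sqrt(3)/2193)) = -39128/(752623/295324 - 14*I*sqrt(3)/2193)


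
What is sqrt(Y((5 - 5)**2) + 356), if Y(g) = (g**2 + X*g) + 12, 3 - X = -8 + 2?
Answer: 4*sqrt(23) ≈ 19.183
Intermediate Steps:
X = 9 (X = 3 - (-8 + 2) = 3 - 1*(-6) = 3 + 6 = 9)
Y(g) = 12 + g**2 + 9*g (Y(g) = (g**2 + 9*g) + 12 = 12 + g**2 + 9*g)
sqrt(Y((5 - 5)**2) + 356) = sqrt((12 + ((5 - 5)**2)**2 + 9*(5 - 5)**2) + 356) = sqrt((12 + (0**2)**2 + 9*0**2) + 356) = sqrt((12 + 0**2 + 9*0) + 356) = sqrt((12 + 0 + 0) + 356) = sqrt(12 + 356) = sqrt(368) = 4*sqrt(23)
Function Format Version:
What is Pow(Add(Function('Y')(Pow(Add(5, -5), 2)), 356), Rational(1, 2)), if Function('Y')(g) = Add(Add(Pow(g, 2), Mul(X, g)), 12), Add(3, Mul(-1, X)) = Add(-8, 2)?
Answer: Mul(4, Pow(23, Rational(1, 2))) ≈ 19.183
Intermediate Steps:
X = 9 (X = Add(3, Mul(-1, Add(-8, 2))) = Add(3, Mul(-1, -6)) = Add(3, 6) = 9)
Function('Y')(g) = Add(12, Pow(g, 2), Mul(9, g)) (Function('Y')(g) = Add(Add(Pow(g, 2), Mul(9, g)), 12) = Add(12, Pow(g, 2), Mul(9, g)))
Pow(Add(Function('Y')(Pow(Add(5, -5), 2)), 356), Rational(1, 2)) = Pow(Add(Add(12, Pow(Pow(Add(5, -5), 2), 2), Mul(9, Pow(Add(5, -5), 2))), 356), Rational(1, 2)) = Pow(Add(Add(12, Pow(Pow(0, 2), 2), Mul(9, Pow(0, 2))), 356), Rational(1, 2)) = Pow(Add(Add(12, Pow(0, 2), Mul(9, 0)), 356), Rational(1, 2)) = Pow(Add(Add(12, 0, 0), 356), Rational(1, 2)) = Pow(Add(12, 356), Rational(1, 2)) = Pow(368, Rational(1, 2)) = Mul(4, Pow(23, Rational(1, 2)))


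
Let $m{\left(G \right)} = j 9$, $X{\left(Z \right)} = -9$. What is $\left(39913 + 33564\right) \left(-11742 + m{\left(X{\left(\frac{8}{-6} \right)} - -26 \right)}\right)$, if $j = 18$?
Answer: $-850863660$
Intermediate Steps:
$m{\left(G \right)} = 162$ ($m{\left(G \right)} = 18 \cdot 9 = 162$)
$\left(39913 + 33564\right) \left(-11742 + m{\left(X{\left(\frac{8}{-6} \right)} - -26 \right)}\right) = \left(39913 + 33564\right) \left(-11742 + 162\right) = 73477 \left(-11580\right) = -850863660$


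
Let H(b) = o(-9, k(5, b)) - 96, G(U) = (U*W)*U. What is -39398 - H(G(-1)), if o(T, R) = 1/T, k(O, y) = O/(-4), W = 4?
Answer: -353717/9 ≈ -39302.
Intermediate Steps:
k(O, y) = -O/4 (k(O, y) = O*(-¼) = -O/4)
o(T, R) = 1/T
G(U) = 4*U² (G(U) = (U*4)*U = (4*U)*U = 4*U²)
H(b) = -865/9 (H(b) = 1/(-9) - 96 = -⅑ - 96 = -865/9)
-39398 - H(G(-1)) = -39398 - 1*(-865/9) = -39398 + 865/9 = -353717/9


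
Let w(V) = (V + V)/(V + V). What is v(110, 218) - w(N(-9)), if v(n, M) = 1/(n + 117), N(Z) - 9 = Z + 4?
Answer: -226/227 ≈ -0.99559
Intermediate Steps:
N(Z) = 13 + Z (N(Z) = 9 + (Z + 4) = 9 + (4 + Z) = 13 + Z)
w(V) = 1 (w(V) = (2*V)/((2*V)) = (2*V)*(1/(2*V)) = 1)
v(n, M) = 1/(117 + n)
v(110, 218) - w(N(-9)) = 1/(117 + 110) - 1*1 = 1/227 - 1 = -226/227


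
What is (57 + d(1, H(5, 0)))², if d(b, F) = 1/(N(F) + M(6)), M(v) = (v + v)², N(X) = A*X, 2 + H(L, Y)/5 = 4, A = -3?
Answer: 42237001/12996 ≈ 3250.0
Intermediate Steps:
H(L, Y) = 10 (H(L, Y) = -10 + 5*4 = -10 + 20 = 10)
N(X) = -3*X
M(v) = 4*v² (M(v) = (2*v)² = 4*v²)
d(b, F) = 1/(144 - 3*F) (d(b, F) = 1/(-3*F + 4*6²) = 1/(-3*F + 4*36) = 1/(-3*F + 144) = 1/(144 - 3*F))
(57 + d(1, H(5, 0)))² = (57 - 1/(-144 + 3*10))² = (57 - 1/(-144 + 30))² = (57 - 1/(-114))² = (57 - 1*(-1/114))² = (57 + 1/114)² = (6499/114)² = 42237001/12996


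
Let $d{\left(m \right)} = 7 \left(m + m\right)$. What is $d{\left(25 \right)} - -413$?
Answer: $763$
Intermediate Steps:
$d{\left(m \right)} = 14 m$ ($d{\left(m \right)} = 7 \cdot 2 m = 14 m$)
$d{\left(25 \right)} - -413 = 14 \cdot 25 - -413 = 350 + 413 = 763$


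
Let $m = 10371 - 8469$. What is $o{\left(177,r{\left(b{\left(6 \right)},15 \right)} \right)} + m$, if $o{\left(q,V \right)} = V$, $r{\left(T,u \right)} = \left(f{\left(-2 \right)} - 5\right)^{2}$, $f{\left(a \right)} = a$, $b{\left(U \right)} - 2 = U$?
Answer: $1951$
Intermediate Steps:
$m = 1902$
$b{\left(U \right)} = 2 + U$
$r{\left(T,u \right)} = 49$ ($r{\left(T,u \right)} = \left(-2 - 5\right)^{2} = \left(-7\right)^{2} = 49$)
$o{\left(177,r{\left(b{\left(6 \right)},15 \right)} \right)} + m = 49 + 1902 = 1951$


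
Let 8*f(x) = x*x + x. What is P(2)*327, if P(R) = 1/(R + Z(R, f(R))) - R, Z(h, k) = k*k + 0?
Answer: -21582/41 ≈ -526.39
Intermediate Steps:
f(x) = x/8 + x²/8 (f(x) = (x*x + x)/8 = (x² + x)/8 = (x + x²)/8 = x/8 + x²/8)
Z(h, k) = k² (Z(h, k) = k² + 0 = k²)
P(R) = 1/(R + R²*(1 + R)²/64) - R (P(R) = 1/(R + (R*(1 + R)/8)²) - R = 1/(R + R²*(1 + R)²/64) - R)
P(2)*327 = ((64 - 64*2² - 1*2³*(1 + 2)²)/(2*(64 + 2*(1 + 2)²)))*327 = ((64 - 64*4 - 1*8*3²)/(2*(64 + 2*3²)))*327 = ((64 - 256 - 1*8*9)/(2*(64 + 2*9)))*327 = ((64 - 256 - 72)/(2*(64 + 18)))*327 = ((½)*(-264)/82)*327 = ((½)*(1/82)*(-264))*327 = -66/41*327 = -21582/41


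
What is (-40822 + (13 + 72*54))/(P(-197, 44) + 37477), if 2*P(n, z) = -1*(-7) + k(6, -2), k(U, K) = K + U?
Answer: -73842/74965 ≈ -0.98502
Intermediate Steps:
P(n, z) = 11/2 (P(n, z) = (-1*(-7) + (-2 + 6))/2 = (7 + 4)/2 = (½)*11 = 11/2)
(-40822 + (13 + 72*54))/(P(-197, 44) + 37477) = (-40822 + (13 + 72*54))/(11/2 + 37477) = (-40822 + (13 + 3888))/(74965/2) = (-40822 + 3901)*(2/74965) = -36921*2/74965 = -73842/74965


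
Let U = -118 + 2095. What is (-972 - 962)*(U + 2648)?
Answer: -8944750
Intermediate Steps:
U = 1977
(-972 - 962)*(U + 2648) = (-972 - 962)*(1977 + 2648) = -1934*4625 = -8944750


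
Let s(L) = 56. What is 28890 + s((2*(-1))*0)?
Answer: 28946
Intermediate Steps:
28890 + s((2*(-1))*0) = 28890 + 56 = 28946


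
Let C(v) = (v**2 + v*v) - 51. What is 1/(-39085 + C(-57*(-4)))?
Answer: 1/64832 ≈ 1.5424e-5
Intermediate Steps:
C(v) = -51 + 2*v**2 (C(v) = (v**2 + v**2) - 51 = 2*v**2 - 51 = -51 + 2*v**2)
1/(-39085 + C(-57*(-4))) = 1/(-39085 + (-51 + 2*(-57*(-4))**2)) = 1/(-39085 + (-51 + 2*228**2)) = 1/(-39085 + (-51 + 2*51984)) = 1/(-39085 + (-51 + 103968)) = 1/(-39085 + 103917) = 1/64832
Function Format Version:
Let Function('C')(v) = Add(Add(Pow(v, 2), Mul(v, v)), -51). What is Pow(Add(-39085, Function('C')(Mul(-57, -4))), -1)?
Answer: Rational(1, 64832) ≈ 1.5424e-5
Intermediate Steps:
Function('C')(v) = Add(-51, Mul(2, Pow(v, 2))) (Function('C')(v) = Add(Add(Pow(v, 2), Pow(v, 2)), -51) = Add(Mul(2, Pow(v, 2)), -51) = Add(-51, Mul(2, Pow(v, 2))))
Pow(Add(-39085, Function('C')(Mul(-57, -4))), -1) = Pow(Add(-39085, Add(-51, Mul(2, Pow(Mul(-57, -4), 2)))), -1) = Pow(Add(-39085, Add(-51, Mul(2, Pow(228, 2)))), -1) = Pow(Add(-39085, Add(-51, Mul(2, 51984))), -1) = Pow(Add(-39085, Add(-51, 103968)), -1) = Pow(Add(-39085, 103917), -1) = Pow(64832, -1) = Rational(1, 64832)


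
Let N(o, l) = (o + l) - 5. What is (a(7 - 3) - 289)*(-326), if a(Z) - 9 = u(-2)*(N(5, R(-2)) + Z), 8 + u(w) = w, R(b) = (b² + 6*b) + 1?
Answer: 81500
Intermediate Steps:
R(b) = 1 + b² + 6*b
N(o, l) = -5 + l + o (N(o, l) = (l + o) - 5 = -5 + l + o)
u(w) = -8 + w
a(Z) = 79 - 10*Z (a(Z) = 9 + (-8 - 2)*((-5 + (1 + (-2)² + 6*(-2)) + 5) + Z) = 9 - 10*((-5 + (1 + 4 - 12) + 5) + Z) = 9 - 10*((-5 - 7 + 5) + Z) = 9 - 10*(-7 + Z) = 9 + (70 - 10*Z) = 79 - 10*Z)
(a(7 - 3) - 289)*(-326) = ((79 - 10*(7 - 3)) - 289)*(-326) = ((79 - 10*4) - 289)*(-326) = ((79 - 40) - 289)*(-326) = (39 - 289)*(-326) = -250*(-326) = 81500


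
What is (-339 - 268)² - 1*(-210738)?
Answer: 579187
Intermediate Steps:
(-339 - 268)² - 1*(-210738) = (-607)² + 210738 = 368449 + 210738 = 579187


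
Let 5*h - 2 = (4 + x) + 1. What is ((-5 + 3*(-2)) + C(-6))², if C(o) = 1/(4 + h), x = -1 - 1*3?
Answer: 61504/529 ≈ 116.26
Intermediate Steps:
x = -4 (x = -1 - 3 = -4)
h = ⅗ (h = ⅖ + ((4 - 4) + 1)/5 = ⅖ + (0 + 1)/5 = ⅖ + (⅕)*1 = ⅖ + ⅕ = ⅗ ≈ 0.60000)
C(o) = 5/23 (C(o) = 1/(4 + ⅗) = 1/(23/5) = 5/23)
((-5 + 3*(-2)) + C(-6))² = ((-5 + 3*(-2)) + 5/23)² = ((-5 - 6) + 5/23)² = (-11 + 5/23)² = (-248/23)² = 61504/529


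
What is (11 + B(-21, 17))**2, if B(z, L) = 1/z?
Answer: 52900/441 ≈ 119.95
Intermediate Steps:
(11 + B(-21, 17))**2 = (11 + 1/(-21))**2 = (11 - 1/21)**2 = (230/21)**2 = 52900/441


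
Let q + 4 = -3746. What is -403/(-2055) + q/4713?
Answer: -1935637/3228405 ≈ -0.59956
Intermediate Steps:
q = -3750 (q = -4 - 3746 = -3750)
-403/(-2055) + q/4713 = -403/(-2055) - 3750/4713 = -403*(-1/2055) - 3750*1/4713 = 403/2055 - 1250/1571 = -1935637/3228405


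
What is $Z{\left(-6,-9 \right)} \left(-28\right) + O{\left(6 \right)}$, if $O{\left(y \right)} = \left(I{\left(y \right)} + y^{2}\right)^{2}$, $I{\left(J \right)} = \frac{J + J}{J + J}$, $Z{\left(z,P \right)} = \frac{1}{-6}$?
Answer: $\frac{4121}{3} \approx 1373.7$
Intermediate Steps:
$Z{\left(z,P \right)} = - \frac{1}{6}$
$I{\left(J \right)} = 1$ ($I{\left(J \right)} = \frac{2 J}{2 J} = 2 J \frac{1}{2 J} = 1$)
$O{\left(y \right)} = \left(1 + y^{2}\right)^{2}$
$Z{\left(-6,-9 \right)} \left(-28\right) + O{\left(6 \right)} = \left(- \frac{1}{6}\right) \left(-28\right) + \left(1 + 6^{2}\right)^{2} = \frac{14}{3} + \left(1 + 36\right)^{2} = \frac{14}{3} + 37^{2} = \frac{14}{3} + 1369 = \frac{4121}{3}$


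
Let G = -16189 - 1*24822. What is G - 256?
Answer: -41267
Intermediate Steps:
G = -41011 (G = -16189 - 24822 = -41011)
G - 256 = -41011 - 256 = -41267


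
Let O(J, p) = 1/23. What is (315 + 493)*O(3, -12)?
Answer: 808/23 ≈ 35.130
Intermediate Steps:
O(J, p) = 1/23
(315 + 493)*O(3, -12) = (315 + 493)*(1/23) = 808*(1/23) = 808/23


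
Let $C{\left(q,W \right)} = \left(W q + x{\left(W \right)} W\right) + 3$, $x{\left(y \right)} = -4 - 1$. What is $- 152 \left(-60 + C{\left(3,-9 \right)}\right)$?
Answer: $5928$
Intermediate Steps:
$x{\left(y \right)} = -5$ ($x{\left(y \right)} = -4 - 1 = -5$)
$C{\left(q,W \right)} = 3 - 5 W + W q$ ($C{\left(q,W \right)} = \left(W q - 5 W\right) + 3 = \left(- 5 W + W q\right) + 3 = 3 - 5 W + W q$)
$- 152 \left(-60 + C{\left(3,-9 \right)}\right) = - 152 \left(-60 - -21\right) = - 152 \left(-60 + \left(3 + 45 - 27\right)\right) = - 152 \left(-60 + 21\right) = \left(-152\right) \left(-39\right) = 5928$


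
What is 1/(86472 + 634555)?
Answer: 1/721027 ≈ 1.3869e-6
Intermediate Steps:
1/(86472 + 634555) = 1/721027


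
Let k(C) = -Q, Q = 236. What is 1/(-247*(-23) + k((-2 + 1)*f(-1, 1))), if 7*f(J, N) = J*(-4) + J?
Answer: 1/5445 ≈ 0.00018365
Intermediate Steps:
f(J, N) = -3*J/7 (f(J, N) = (J*(-4) + J)/7 = (-4*J + J)/7 = (-3*J)/7 = -3*J/7)
k(C) = -236 (k(C) = -1*236 = -236)
1/(-247*(-23) + k((-2 + 1)*f(-1, 1))) = 1/(-247*(-23) - 236) = 1/(5681 - 236) = 1/5445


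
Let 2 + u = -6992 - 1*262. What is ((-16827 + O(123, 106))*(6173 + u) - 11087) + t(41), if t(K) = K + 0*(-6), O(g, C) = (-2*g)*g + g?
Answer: 50848800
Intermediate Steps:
O(g, C) = g - 2*g² (O(g, C) = -2*g² + g = g - 2*g²)
u = -7256 (u = -2 + (-6992 - 1*262) = -2 + (-6992 - 262) = -2 - 7254 = -7256)
t(K) = K (t(K) = K + 0 = K)
((-16827 + O(123, 106))*(6173 + u) - 11087) + t(41) = ((-16827 + 123*(1 - 2*123))*(6173 - 7256) - 11087) + 41 = ((-16827 + 123*(1 - 246))*(-1083) - 11087) + 41 = ((-16827 + 123*(-245))*(-1083) - 11087) + 41 = ((-16827 - 30135)*(-1083) - 11087) + 41 = (-46962*(-1083) - 11087) + 41 = (50859846 - 11087) + 41 = 50848759 + 41 = 50848800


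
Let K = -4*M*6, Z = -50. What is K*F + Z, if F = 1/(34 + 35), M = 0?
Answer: -50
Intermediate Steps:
K = 0 (K = -4*0*6 = 0*6 = 0)
F = 1/69 ≈ 0.014493
K*F + Z = 0*(1/69) - 50 = 0 - 50 = -50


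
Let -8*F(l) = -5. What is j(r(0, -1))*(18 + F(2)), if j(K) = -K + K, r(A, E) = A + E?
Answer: 0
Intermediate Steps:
F(l) = 5/8 (F(l) = -1/8*(-5) = 5/8)
j(K) = 0
j(r(0, -1))*(18 + F(2)) = 0*(18 + 5/8) = 0*(149/8) = 0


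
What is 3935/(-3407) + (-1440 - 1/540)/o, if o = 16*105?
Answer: -6219118607/3090830400 ≈ -2.0121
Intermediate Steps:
o = 1680
3935/(-3407) + (-1440 - 1/540)/o = 3935/(-3407) + (-1440 - 1/540)/1680 = 3935*(-1/3407) + (-1440 - 1*1/540)*(1/1680) = -3935/3407 + (-1440 - 1/540)*(1/1680) = -3935/3407 - 777601/540*1/1680 = -3935/3407 - 777601/907200 = -6219118607/3090830400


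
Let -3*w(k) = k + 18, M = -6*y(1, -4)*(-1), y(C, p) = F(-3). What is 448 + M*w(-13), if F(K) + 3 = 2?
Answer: 458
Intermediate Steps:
F(K) = -1 (F(K) = -3 + 2 = -1)
y(C, p) = -1
M = -6 (M = -6*(-1)*(-1) = 6*(-1) = -6)
w(k) = -6 - k/3 (w(k) = -(k + 18)/3 = -(18 + k)/3 = -6 - k/3)
448 + M*w(-13) = 448 - 6*(-6 - ⅓*(-13)) = 448 - 6*(-6 + 13/3) = 448 - 6*(-5/3) = 448 + 10 = 458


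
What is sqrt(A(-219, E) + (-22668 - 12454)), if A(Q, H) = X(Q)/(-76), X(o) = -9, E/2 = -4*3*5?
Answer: I*sqrt(50715997)/38 ≈ 187.41*I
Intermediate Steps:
E = -120 (E = 2*(-4*3*5) = 2*(-12*5) = 2*(-60) = -120)
A(Q, H) = 9/76 (A(Q, H) = -9/(-76) = -9*(-1/76) = 9/76)
sqrt(A(-219, E) + (-22668 - 12454)) = sqrt(9/76 + (-22668 - 12454)) = sqrt(9/76 - 35122) = sqrt(-2669263/76) = I*sqrt(50715997)/38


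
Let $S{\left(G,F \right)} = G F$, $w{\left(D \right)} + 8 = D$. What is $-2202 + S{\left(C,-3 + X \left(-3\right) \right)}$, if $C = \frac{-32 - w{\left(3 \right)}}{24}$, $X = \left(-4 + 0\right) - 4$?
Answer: $- \frac{17805}{8} \approx -2225.6$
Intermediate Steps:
$X = -8$ ($X = -4 - 4 = -8$)
$w{\left(D \right)} = -8 + D$
$C = - \frac{9}{8}$ ($C = \frac{-32 - \left(-8 + 3\right)}{24} = \left(-32 - -5\right) \frac{1}{24} = \left(-32 + 5\right) \frac{1}{24} = \left(-27\right) \frac{1}{24} = - \frac{9}{8} \approx -1.125$)
$S{\left(G,F \right)} = F G$
$-2202 + S{\left(C,-3 + X \left(-3\right) \right)} = -2202 + \left(-3 - -24\right) \left(- \frac{9}{8}\right) = -2202 + \left(-3 + 24\right) \left(- \frac{9}{8}\right) = -2202 + 21 \left(- \frac{9}{8}\right) = -2202 - \frac{189}{8} = - \frac{17805}{8}$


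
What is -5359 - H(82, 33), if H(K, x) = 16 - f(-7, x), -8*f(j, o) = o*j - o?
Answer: -5342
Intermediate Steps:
f(j, o) = o/8 - j*o/8 (f(j, o) = -(o*j - o)/8 = -(j*o - o)/8 = -(-o + j*o)/8 = o/8 - j*o/8)
H(K, x) = 16 - x (H(K, x) = 16 - x*(1 - 1*(-7))/8 = 16 - x*(1 + 7)/8 = 16 - x*8/8 = 16 - x)
-5359 - H(82, 33) = -5359 - (16 - 1*33) = -5359 - (16 - 33) = -5359 - 1*(-17) = -5359 + 17 = -5342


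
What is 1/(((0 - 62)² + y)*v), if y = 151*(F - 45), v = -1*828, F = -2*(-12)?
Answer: -1/557244 ≈ -1.7945e-6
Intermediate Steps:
F = 24
v = -828
y = -3171 (y = 151*(24 - 45) = 151*(-21) = -3171)
1/(((0 - 62)² + y)*v) = 1/((0 - 62)² - 3171*(-828)) = -1/828/((-62)² - 3171) = -1/828/(3844 - 3171) = -1/828/673 = (1/673)*(-1/828) = -1/557244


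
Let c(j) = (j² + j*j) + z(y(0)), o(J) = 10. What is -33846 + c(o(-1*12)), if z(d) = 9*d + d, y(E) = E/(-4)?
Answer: -33646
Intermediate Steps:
y(E) = -E/4 (y(E) = E*(-¼) = -E/4)
z(d) = 10*d
c(j) = 2*j² (c(j) = (j² + j*j) + 10*(-¼*0) = (j² + j²) + 10*0 = 2*j² + 0 = 2*j²)
-33846 + c(o(-1*12)) = -33846 + 2*10² = -33846 + 2*100 = -33846 + 200 = -33646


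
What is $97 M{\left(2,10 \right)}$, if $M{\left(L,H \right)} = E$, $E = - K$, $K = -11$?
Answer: $1067$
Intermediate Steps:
$E = 11$ ($E = \left(-1\right) \left(-11\right) = 11$)
$M{\left(L,H \right)} = 11$
$97 M{\left(2,10 \right)} = 97 \cdot 11 = 1067$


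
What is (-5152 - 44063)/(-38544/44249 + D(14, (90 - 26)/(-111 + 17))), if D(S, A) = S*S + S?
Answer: -42700285/181446 ≈ -235.33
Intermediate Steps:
D(S, A) = S + S² (D(S, A) = S² + S = S + S²)
(-5152 - 44063)/(-38544/44249 + D(14, (90 - 26)/(-111 + 17))) = (-5152 - 44063)/(-38544/44249 + 14*(1 + 14)) = -49215/(-38544*1/44249 + 14*15) = -49215/(-38544/44249 + 210) = -49215/9253746/44249 = -49215*44249/9253746 = -42700285/181446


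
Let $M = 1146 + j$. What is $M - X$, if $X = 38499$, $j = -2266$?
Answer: $-39619$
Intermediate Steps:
$M = -1120$ ($M = 1146 - 2266 = -1120$)
$M - X = -1120 - 38499 = -39619$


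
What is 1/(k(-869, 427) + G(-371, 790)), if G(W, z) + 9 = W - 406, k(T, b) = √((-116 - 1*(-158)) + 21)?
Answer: -262/205911 - √7/205911 ≈ -0.0012852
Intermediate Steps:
k(T, b) = 3*√7 (k(T, b) = √((-116 + 158) + 21) = √(42 + 21) = √63 = 3*√7)
G(W, z) = -415 + W (G(W, z) = -9 + (W - 406) = -9 + (-406 + W) = -415 + W)
1/(k(-869, 427) + G(-371, 790)) = 1/(3*√7 + (-415 - 371)) = 1/(3*√7 - 786) = 1/(-786 + 3*√7)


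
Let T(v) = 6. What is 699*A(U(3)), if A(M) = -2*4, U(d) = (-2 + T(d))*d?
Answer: -5592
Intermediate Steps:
U(d) = 4*d (U(d) = (-2 + 6)*d = 4*d)
A(M) = -8
699*A(U(3)) = 699*(-8) = -5592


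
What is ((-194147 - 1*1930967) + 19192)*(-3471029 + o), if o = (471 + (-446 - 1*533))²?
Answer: 6766253678730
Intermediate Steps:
o = 258064 (o = (471 + (-446 - 533))² = (471 - 979)² = (-508)² = 258064)
((-194147 - 1*1930967) + 19192)*(-3471029 + o) = ((-194147 - 1*1930967) + 19192)*(-3471029 + 258064) = ((-194147 - 1930967) + 19192)*(-3212965) = (-2125114 + 19192)*(-3212965) = -2105922*(-3212965) = 6766253678730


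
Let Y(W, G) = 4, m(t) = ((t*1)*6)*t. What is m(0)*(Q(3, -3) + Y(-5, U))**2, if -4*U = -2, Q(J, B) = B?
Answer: 0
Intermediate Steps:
U = 1/2 (U = -1/4*(-2) = 1/2 ≈ 0.50000)
m(t) = 6*t**2 (m(t) = (t*6)*t = (6*t)*t = 6*t**2)
m(0)*(Q(3, -3) + Y(-5, U))**2 = (6*0**2)*(-3 + 4)**2 = (6*0)*1**2 = 0*1 = 0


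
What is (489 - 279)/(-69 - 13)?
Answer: -105/41 ≈ -2.5610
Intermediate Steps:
(489 - 279)/(-69 - 13) = 210/(-82) = 210*(-1/82) = -105/41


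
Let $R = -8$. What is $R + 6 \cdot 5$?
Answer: $22$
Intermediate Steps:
$R + 6 \cdot 5 = -8 + 6 \cdot 5 = -8 + 30 = 22$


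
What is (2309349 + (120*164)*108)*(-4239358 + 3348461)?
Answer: -3950940215733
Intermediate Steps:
(2309349 + (120*164)*108)*(-4239358 + 3348461) = (2309349 + 19680*108)*(-890897) = (2309349 + 2125440)*(-890897) = 4434789*(-890897) = -3950940215733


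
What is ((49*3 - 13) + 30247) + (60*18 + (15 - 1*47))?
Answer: 31429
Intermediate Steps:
((49*3 - 13) + 30247) + (60*18 + (15 - 1*47)) = ((147 - 13) + 30247) + (1080 + (15 - 47)) = (134 + 30247) + (1080 - 32) = 30381 + 1048 = 31429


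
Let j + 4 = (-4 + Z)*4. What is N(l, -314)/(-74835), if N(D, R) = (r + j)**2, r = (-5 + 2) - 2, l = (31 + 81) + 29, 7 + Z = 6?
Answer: -841/74835 ≈ -0.011238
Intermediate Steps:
Z = -1 (Z = -7 + 6 = -1)
l = 141 (l = 112 + 29 = 141)
r = -5 (r = -3 - 2 = -5)
j = -24 (j = -4 + (-4 - 1)*4 = -4 - 5*4 = -4 - 20 = -24)
N(D, R) = 841 (N(D, R) = (-5 - 24)**2 = (-29)**2 = 841)
N(l, -314)/(-74835) = 841/(-74835) = 841*(-1/74835) = -841/74835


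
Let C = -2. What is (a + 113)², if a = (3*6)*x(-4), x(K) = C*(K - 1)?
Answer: 85849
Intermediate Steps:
x(K) = 2 - 2*K (x(K) = -2*(K - 1) = -2*(-1 + K) = 2 - 2*K)
a = 180 (a = (3*6)*(2 - 2*(-4)) = 18*(2 + 8) = 18*10 = 180)
(a + 113)² = (180 + 113)² = 293² = 85849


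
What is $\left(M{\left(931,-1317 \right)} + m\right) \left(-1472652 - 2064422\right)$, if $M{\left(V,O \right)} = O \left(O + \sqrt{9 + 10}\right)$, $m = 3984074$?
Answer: $-20226980504662 + 4658326458 \sqrt{19} \approx -2.0207 \cdot 10^{13}$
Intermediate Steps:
$M{\left(V,O \right)} = O \left(O + \sqrt{19}\right)$
$\left(M{\left(931,-1317 \right)} + m\right) \left(-1472652 - 2064422\right) = \left(- 1317 \left(-1317 + \sqrt{19}\right) + 3984074\right) \left(-1472652 - 2064422\right) = \left(\left(1734489 - 1317 \sqrt{19}\right) + 3984074\right) \left(-3537074\right) = \left(5718563 - 1317 \sqrt{19}\right) \left(-3537074\right) = -20226980504662 + 4658326458 \sqrt{19}$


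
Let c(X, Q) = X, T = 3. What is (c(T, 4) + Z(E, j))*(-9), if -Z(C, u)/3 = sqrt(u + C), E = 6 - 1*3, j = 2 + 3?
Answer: -27 + 54*sqrt(2) ≈ 49.368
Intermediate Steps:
j = 5
E = 3 (E = 6 - 3 = 3)
Z(C, u) = -3*sqrt(C + u) (Z(C, u) = -3*sqrt(u + C) = -3*sqrt(C + u))
(c(T, 4) + Z(E, j))*(-9) = (3 - 3*sqrt(3 + 5))*(-9) = (3 - 6*sqrt(2))*(-9) = -27 + 54*sqrt(2)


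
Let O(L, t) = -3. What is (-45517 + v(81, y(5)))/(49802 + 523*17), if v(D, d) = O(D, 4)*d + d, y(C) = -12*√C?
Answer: -45517/58693 + 24*√5/58693 ≈ -0.77460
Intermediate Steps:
v(D, d) = -2*d (v(D, d) = -3*d + d = -2*d)
(-45517 + v(81, y(5)))/(49802 + 523*17) = (-45517 - (-24)*√5)/(49802 + 523*17) = (-45517 + 24*√5)/(49802 + 8891) = (-45517 + 24*√5)/58693 = (-45517 + 24*√5)*(1/58693) = -45517/58693 + 24*√5/58693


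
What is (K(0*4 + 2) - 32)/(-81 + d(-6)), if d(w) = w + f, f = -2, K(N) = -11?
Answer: 43/89 ≈ 0.48315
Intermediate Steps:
d(w) = -2 + w (d(w) = w - 2 = -2 + w)
(K(0*4 + 2) - 32)/(-81 + d(-6)) = (-11 - 32)/(-81 + (-2 - 6)) = -43/(-81 - 8) = -43/(-89) = -1/89*(-43) = 43/89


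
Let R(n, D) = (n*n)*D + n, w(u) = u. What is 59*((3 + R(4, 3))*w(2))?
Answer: 6490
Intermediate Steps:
R(n, D) = n + D*n² (R(n, D) = n²*D + n = D*n² + n = n + D*n²)
59*((3 + R(4, 3))*w(2)) = 59*((3 + 4*(1 + 3*4))*2) = 59*((3 + 4*(1 + 12))*2) = 59*((3 + 4*13)*2) = 59*((3 + 52)*2) = 59*(55*2) = 59*110 = 6490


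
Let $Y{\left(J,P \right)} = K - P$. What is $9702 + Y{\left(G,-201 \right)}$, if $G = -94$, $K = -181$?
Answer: $9722$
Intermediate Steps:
$Y{\left(J,P \right)} = -181 - P$
$9702 + Y{\left(G,-201 \right)} = 9702 - -20 = 9702 + \left(-181 + 201\right) = 9702 + 20 = 9722$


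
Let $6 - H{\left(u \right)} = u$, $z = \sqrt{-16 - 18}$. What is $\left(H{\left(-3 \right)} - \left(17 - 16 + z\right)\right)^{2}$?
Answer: $\left(8 - i \sqrt{34}\right)^{2} \approx 30.0 - 93.295 i$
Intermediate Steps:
$z = i \sqrt{34}$ ($z = \sqrt{-34} = i \sqrt{34} \approx 5.8309 i$)
$H{\left(u \right)} = 6 - u$
$\left(H{\left(-3 \right)} - \left(17 - 16 + z\right)\right)^{2} = \left(\left(6 - -3\right) - \left(17 - 16 + i \sqrt{34}\right)\right)^{2} = \left(\left(6 + 3\right) + \left(\left(-17 + 16\right) - i \sqrt{34}\right)\right)^{2} = \left(9 - \left(1 + i \sqrt{34}\right)\right)^{2} = \left(8 - i \sqrt{34}\right)^{2}$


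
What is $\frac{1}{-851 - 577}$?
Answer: $- \frac{1}{1428} \approx -0.00070028$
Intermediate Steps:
$\frac{1}{-851 - 577} = \frac{1}{-1428} = - \frac{1}{1428}$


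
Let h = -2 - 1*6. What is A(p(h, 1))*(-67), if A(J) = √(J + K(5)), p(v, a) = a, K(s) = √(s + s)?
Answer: -67*√(1 + √10) ≈ -136.69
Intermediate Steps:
h = -8 (h = -2 - 6 = -8)
K(s) = √2*√s (K(s) = √(2*s) = √2*√s)
A(J) = √(J + √10) (A(J) = √(J + √2*√5) = √(J + √10))
A(p(h, 1))*(-67) = √(1 + √10)*(-67) = -67*√(1 + √10)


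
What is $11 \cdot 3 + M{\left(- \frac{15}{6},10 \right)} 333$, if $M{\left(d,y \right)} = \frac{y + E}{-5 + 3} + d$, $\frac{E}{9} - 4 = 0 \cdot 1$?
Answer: $- \frac{16917}{2} \approx -8458.5$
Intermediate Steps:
$E = 36$ ($E = 36 + 9 \cdot 0 \cdot 1 = 36 + 9 \cdot 0 = 36 + 0 = 36$)
$M{\left(d,y \right)} = -18 + d - \frac{y}{2}$ ($M{\left(d,y \right)} = \frac{y + 36}{-5 + 3} + d = \frac{36 + y}{-2} + d = \left(36 + y\right) \left(- \frac{1}{2}\right) + d = \left(-18 - \frac{y}{2}\right) + d = -18 + d - \frac{y}{2}$)
$11 \cdot 3 + M{\left(- \frac{15}{6},10 \right)} 333 = 11 \cdot 3 + \left(-18 - \frac{15}{6} - 5\right) 333 = 33 + \left(-18 - \frac{5}{2} - 5\right) 333 = 33 - \frac{16983}{2} = - \frac{16917}{2}$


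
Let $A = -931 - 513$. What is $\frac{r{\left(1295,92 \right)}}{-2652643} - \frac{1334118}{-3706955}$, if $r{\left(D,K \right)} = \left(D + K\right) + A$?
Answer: $\frac{505592867187}{1404746890295} \approx 0.35992$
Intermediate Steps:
$A = -1444$ ($A = -931 - 513 = -1444$)
$r{\left(D,K \right)} = -1444 + D + K$ ($r{\left(D,K \right)} = \left(D + K\right) - 1444 = -1444 + D + K$)
$\frac{r{\left(1295,92 \right)}}{-2652643} - \frac{1334118}{-3706955} = \frac{-1444 + 1295 + 92}{-2652643} - \frac{1334118}{-3706955} = \left(-57\right) \left(- \frac{1}{2652643}\right) - - \frac{1334118}{3706955} = \frac{57}{2652643} + \frac{1334118}{3706955} = \frac{505592867187}{1404746890295}$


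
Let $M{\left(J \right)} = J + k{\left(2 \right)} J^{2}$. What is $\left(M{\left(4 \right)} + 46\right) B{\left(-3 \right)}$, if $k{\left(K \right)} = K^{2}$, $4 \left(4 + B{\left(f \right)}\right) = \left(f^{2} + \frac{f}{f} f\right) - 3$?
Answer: $- \frac{741}{2} \approx -370.5$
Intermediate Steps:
$B{\left(f \right)} = - \frac{19}{4} + \frac{f}{4} + \frac{f^{2}}{4}$ ($B{\left(f \right)} = -4 + \frac{\left(f^{2} + \frac{f}{f} f\right) - 3}{4} = -4 + \frac{\left(f^{2} + 1 f\right) - 3}{4} = -4 + \frac{\left(f^{2} + f\right) - 3}{4} = -4 + \frac{\left(f + f^{2}\right) - 3}{4} = -4 + \frac{-3 + f + f^{2}}{4} = -4 + \left(- \frac{3}{4} + \frac{f}{4} + \frac{f^{2}}{4}\right) = - \frac{19}{4} + \frac{f}{4} + \frac{f^{2}}{4}$)
$M{\left(J \right)} = J + 4 J^{2}$ ($M{\left(J \right)} = J + 2^{2} J^{2} = J + 4 J^{2}$)
$\left(M{\left(4 \right)} + 46\right) B{\left(-3 \right)} = \left(4 \left(1 + 4 \cdot 4\right) + 46\right) \left(- \frac{19}{4} + \frac{1}{4} \left(-3\right) + \frac{\left(-3\right)^{2}}{4}\right) = \left(4 \left(1 + 16\right) + 46\right) \left(- \frac{19}{4} - \frac{3}{4} + \frac{1}{4} \cdot 9\right) = \left(4 \cdot 17 + 46\right) \left(- \frac{19}{4} - \frac{3}{4} + \frac{9}{4}\right) = \left(68 + 46\right) \left(- \frac{13}{4}\right) = 114 \left(- \frac{13}{4}\right) = - \frac{741}{2}$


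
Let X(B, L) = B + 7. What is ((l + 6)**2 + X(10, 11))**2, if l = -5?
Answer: 324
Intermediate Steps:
X(B, L) = 7 + B
((l + 6)**2 + X(10, 11))**2 = ((-5 + 6)**2 + (7 + 10))**2 = (1**2 + 17)**2 = (1 + 17)**2 = 18**2 = 324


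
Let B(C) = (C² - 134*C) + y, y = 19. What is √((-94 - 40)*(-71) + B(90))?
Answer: √5573 ≈ 74.653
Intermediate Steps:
B(C) = 19 + C² - 134*C (B(C) = (C² - 134*C) + 19 = 19 + C² - 134*C)
√((-94 - 40)*(-71) + B(90)) = √((-94 - 40)*(-71) + (19 + 90² - 134*90)) = √(-134*(-71) + (19 + 8100 - 12060)) = √(9514 - 3941) = √5573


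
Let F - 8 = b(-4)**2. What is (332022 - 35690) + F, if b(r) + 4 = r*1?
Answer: 296404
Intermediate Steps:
b(r) = -4 + r (b(r) = -4 + r*1 = -4 + r)
F = 72 (F = 8 + (-4 - 4)**2 = 8 + (-8)**2 = 8 + 64 = 72)
(332022 - 35690) + F = (332022 - 35690) + 72 = 296332 + 72 = 296404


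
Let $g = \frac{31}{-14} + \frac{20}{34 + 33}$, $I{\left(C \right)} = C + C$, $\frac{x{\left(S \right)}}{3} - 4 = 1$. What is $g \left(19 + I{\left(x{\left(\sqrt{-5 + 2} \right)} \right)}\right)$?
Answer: $- \frac{12579}{134} \approx -93.873$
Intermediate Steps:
$x{\left(S \right)} = 15$ ($x{\left(S \right)} = 12 + 3 \cdot 1 = 12 + 3 = 15$)
$I{\left(C \right)} = 2 C$
$g = - \frac{1797}{938}$ ($g = 31 \left(- \frac{1}{14}\right) + \frac{20}{67} = - \frac{31}{14} + 20 \cdot \frac{1}{67} = - \frac{31}{14} + \frac{20}{67} = - \frac{1797}{938} \approx -1.9158$)
$g \left(19 + I{\left(x{\left(\sqrt{-5 + 2} \right)} \right)}\right) = - \frac{1797 \left(19 + 2 \cdot 15\right)}{938} = - \frac{1797 \left(19 + 30\right)}{938} = \left(- \frac{1797}{938}\right) 49 = - \frac{12579}{134}$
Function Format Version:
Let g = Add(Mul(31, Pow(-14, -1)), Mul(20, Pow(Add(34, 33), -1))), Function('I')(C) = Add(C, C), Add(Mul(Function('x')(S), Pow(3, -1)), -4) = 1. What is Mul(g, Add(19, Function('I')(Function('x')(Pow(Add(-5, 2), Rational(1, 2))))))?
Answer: Rational(-12579, 134) ≈ -93.873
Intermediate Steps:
Function('x')(S) = 15 (Function('x')(S) = Add(12, Mul(3, 1)) = Add(12, 3) = 15)
Function('I')(C) = Mul(2, C)
g = Rational(-1797, 938) (g = Add(Mul(31, Rational(-1, 14)), Mul(20, Pow(67, -1))) = Add(Rational(-31, 14), Mul(20, Rational(1, 67))) = Add(Rational(-31, 14), Rational(20, 67)) = Rational(-1797, 938) ≈ -1.9158)
Mul(g, Add(19, Function('I')(Function('x')(Pow(Add(-5, 2), Rational(1, 2)))))) = Mul(Rational(-1797, 938), Add(19, Mul(2, 15))) = Mul(Rational(-1797, 938), Add(19, 30)) = Mul(Rational(-1797, 938), 49) = Rational(-12579, 134)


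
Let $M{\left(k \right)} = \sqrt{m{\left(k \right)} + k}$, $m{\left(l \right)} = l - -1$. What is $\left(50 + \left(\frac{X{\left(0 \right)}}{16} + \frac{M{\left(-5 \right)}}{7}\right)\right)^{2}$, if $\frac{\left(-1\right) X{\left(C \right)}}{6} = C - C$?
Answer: $\frac{122491}{49} + \frac{300 i}{7} \approx 2499.8 + 42.857 i$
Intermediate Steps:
$X{\left(C \right)} = 0$ ($X{\left(C \right)} = - 6 \left(C - C\right) = \left(-6\right) 0 = 0$)
$m{\left(l \right)} = 1 + l$ ($m{\left(l \right)} = l + 1 = 1 + l$)
$M{\left(k \right)} = \sqrt{1 + 2 k}$ ($M{\left(k \right)} = \sqrt{\left(1 + k\right) + k} = \sqrt{1 + 2 k}$)
$\left(50 + \left(\frac{X{\left(0 \right)}}{16} + \frac{M{\left(-5 \right)}}{7}\right)\right)^{2} = \left(50 + \left(\frac{0}{16} + \frac{\sqrt{1 + 2 \left(-5\right)}}{7}\right)\right)^{2} = \left(50 + \left(0 \cdot \frac{1}{16} + \sqrt{1 - 10} \cdot \frac{1}{7}\right)\right)^{2} = \left(50 + \left(0 + \sqrt{-9} \cdot \frac{1}{7}\right)\right)^{2} = \left(50 + \left(0 + 3 i \frac{1}{7}\right)\right)^{2} = \left(50 + \left(0 + \frac{3 i}{7}\right)\right)^{2} = \left(50 + \frac{3 i}{7}\right)^{2}$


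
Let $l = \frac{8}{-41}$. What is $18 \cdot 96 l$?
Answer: $- \frac{13824}{41} \approx -337.17$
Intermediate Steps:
$l = - \frac{8}{41}$ ($l = 8 \left(- \frac{1}{41}\right) = - \frac{8}{41} \approx -0.19512$)
$18 \cdot 96 l = 18 \cdot 96 \left(- \frac{8}{41}\right) = 1728 \left(- \frac{8}{41}\right) = - \frac{13824}{41}$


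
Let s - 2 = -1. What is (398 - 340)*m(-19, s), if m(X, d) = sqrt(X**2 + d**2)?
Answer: 58*sqrt(362) ≈ 1103.5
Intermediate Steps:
s = 1 (s = 2 - 1 = 1)
(398 - 340)*m(-19, s) = (398 - 340)*sqrt((-19)**2 + 1**2) = 58*sqrt(361 + 1) = 58*sqrt(362)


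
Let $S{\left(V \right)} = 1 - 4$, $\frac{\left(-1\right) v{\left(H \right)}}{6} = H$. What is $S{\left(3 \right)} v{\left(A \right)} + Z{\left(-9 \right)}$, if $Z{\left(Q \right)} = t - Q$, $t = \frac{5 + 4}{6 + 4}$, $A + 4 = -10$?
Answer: $- \frac{2421}{10} \approx -242.1$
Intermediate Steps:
$A = -14$ ($A = -4 - 10 = -14$)
$v{\left(H \right)} = - 6 H$
$t = \frac{9}{10} \approx 0.9$
$S{\left(V \right)} = -3$ ($S{\left(V \right)} = 1 - 4 = -3$)
$Z{\left(Q \right)} = \frac{9}{10} - Q$
$S{\left(3 \right)} v{\left(A \right)} + Z{\left(-9 \right)} = - 3 \left(\left(-6\right) \left(-14\right)\right) + \left(\frac{9}{10} - -9\right) = \left(-3\right) 84 + \left(\frac{9}{10} + 9\right) = -252 + \frac{99}{10} = - \frac{2421}{10}$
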